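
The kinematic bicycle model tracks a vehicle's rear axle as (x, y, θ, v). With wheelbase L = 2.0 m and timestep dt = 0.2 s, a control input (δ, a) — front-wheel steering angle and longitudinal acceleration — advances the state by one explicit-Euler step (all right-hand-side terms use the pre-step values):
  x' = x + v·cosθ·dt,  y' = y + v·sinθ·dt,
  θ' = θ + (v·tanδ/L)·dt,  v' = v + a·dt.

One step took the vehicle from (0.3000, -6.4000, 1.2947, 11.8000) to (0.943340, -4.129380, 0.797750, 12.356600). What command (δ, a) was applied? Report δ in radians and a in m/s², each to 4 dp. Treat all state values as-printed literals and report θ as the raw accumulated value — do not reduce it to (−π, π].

δ = -0.3986, a = 2.7830

a = (v'−v)/dt = (0.556600)/0.2 = 2.7830
Δθ = θ'−θ = -0.496950;  (v·dt/L) = 11.8000·0.2/2.0 = 1.180000
tan δ = Δθ·L/(v·dt) = -0.421144  →  δ = -0.3986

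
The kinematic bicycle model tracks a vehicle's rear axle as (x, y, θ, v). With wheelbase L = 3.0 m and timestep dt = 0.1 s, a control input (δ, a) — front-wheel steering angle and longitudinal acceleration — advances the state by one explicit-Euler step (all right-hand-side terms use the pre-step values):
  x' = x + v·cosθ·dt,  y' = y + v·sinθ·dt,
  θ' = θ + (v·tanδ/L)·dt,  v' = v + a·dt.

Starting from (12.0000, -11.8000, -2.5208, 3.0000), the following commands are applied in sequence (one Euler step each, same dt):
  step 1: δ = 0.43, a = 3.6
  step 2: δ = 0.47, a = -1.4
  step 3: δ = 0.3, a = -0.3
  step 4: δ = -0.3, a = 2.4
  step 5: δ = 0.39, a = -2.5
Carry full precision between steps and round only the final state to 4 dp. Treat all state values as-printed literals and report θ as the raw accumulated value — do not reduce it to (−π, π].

after step 1 (δ=0.43, a=3.6): (11.755975, -11.974504, -2.474938, 3.360000)
after step 2 (δ=0.47, a=-1.4): (11.491914, -12.182273, -2.418046, 3.220000)
after step 3 (δ=0.3, a=-0.3): (11.250587, -12.395452, -2.384844, 3.190000)
after step 4 (δ=-0.3, a=2.4): (11.018651, -12.614465, -2.417736, 3.430000)
after step 5 (δ=0.39, a=-2.5): (10.761656, -12.841627, -2.370739, 3.180000)

(10.7617, -12.8416, -2.3707, 3.1800)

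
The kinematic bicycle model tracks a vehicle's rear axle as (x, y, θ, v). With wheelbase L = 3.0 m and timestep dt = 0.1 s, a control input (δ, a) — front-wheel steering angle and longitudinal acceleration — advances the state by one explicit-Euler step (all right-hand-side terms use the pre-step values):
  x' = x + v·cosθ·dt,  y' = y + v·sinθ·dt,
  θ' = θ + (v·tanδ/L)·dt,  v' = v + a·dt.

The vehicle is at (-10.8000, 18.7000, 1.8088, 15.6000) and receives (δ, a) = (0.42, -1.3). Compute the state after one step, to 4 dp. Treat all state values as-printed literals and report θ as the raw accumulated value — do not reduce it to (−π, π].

x' = -10.8000 + 15.6000·cos(1.8088)·0.1 = -11.1678
y' = 18.7000 + 15.6000·sin(1.8088)·0.1 = 20.2160
θ' = 1.8088 + (15.6000/3.0)·tan(0.42)·0.1 = 2.0410
v' = 15.6000 − 1.3000·0.1 = 15.4700

(-11.1678, 20.2160, 2.0410, 15.4700)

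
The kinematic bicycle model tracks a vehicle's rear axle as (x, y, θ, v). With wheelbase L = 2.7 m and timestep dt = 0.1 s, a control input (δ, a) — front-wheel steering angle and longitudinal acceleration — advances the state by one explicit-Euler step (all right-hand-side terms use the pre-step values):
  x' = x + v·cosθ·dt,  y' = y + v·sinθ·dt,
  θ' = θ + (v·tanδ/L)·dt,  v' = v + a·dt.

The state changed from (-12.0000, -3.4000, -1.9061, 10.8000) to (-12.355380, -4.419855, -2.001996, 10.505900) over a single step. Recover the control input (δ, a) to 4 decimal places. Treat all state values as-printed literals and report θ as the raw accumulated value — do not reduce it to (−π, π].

δ = -0.2353, a = -2.9410

a = (v'−v)/dt = (-0.294100)/0.1 = -2.9410
Δθ = θ'−θ = -0.095896;  (v·dt/L) = 10.8000·0.1/2.7 = 0.400000
tan δ = Δθ·L/(v·dt) = -0.239740  →  δ = -0.2353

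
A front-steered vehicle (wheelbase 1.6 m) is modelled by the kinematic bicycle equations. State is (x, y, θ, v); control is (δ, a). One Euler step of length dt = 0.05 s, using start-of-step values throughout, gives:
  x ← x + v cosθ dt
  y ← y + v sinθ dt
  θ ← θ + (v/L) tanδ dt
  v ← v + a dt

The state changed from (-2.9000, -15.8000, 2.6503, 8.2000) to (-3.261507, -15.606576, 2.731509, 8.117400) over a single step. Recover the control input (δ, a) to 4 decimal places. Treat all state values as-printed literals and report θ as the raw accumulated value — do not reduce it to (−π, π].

a = (v'−v)/dt = (-0.082600)/0.05 = -1.6520
Δθ = θ'−θ = 0.081209;  (v·dt/L) = 8.2000·0.05/1.6 = 0.256250
tan δ = Δθ·L/(v·dt) = 0.316913  →  δ = 0.3069

δ = 0.3069, a = -1.6520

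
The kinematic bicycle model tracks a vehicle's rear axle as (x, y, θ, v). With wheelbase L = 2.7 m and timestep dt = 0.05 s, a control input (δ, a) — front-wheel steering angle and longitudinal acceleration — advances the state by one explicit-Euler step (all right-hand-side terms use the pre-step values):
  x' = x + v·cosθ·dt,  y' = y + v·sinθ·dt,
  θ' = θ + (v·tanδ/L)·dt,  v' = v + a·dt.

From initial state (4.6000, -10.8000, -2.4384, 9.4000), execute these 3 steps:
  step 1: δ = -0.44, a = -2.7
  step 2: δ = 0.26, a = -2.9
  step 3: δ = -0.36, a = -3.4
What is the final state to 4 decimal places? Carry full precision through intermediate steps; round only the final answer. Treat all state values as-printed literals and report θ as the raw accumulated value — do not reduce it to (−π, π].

(3.5065, -11.6556, -2.5383, 8.9500)

after step 1 (δ=-0.44, a=-2.7): (4.241493, -11.103928, -2.520351, 9.265000)
after step 2 (δ=0.26, a=-2.9): (3.864798, -11.373561, -2.474708, 9.120000)
after step 3 (δ=-0.36, a=-3.4): (3.506495, -11.655616, -2.538279, 8.950000)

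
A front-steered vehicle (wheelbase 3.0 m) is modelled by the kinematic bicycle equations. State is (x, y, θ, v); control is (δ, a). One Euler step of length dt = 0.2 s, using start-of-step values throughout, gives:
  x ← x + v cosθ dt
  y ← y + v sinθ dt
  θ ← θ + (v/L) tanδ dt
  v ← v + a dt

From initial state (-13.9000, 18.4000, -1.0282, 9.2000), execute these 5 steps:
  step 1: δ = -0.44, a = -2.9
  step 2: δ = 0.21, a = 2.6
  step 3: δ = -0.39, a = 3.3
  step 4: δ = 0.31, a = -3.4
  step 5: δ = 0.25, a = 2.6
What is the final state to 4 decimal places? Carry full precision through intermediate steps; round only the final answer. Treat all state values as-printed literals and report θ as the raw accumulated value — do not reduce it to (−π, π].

(-10.9991, 9.7884, -1.0804, 9.6400)

after step 1 (δ=-0.44, a=-2.9): (-12.949895, 16.824277, -1.316945, 8.620000)
after step 2 (δ=0.21, a=2.6): (-12.516942, 15.155527, -1.194460, 9.140000)
after step 3 (δ=-0.39, a=3.3): (-11.845122, 13.455456, -1.444929, 9.800000)
after step 4 (δ=0.31, a=-3.4): (-11.599073, 11.510961, -1.235648, 9.120000)
after step 5 (δ=0.25, a=2.6): (-10.999143, 9.788446, -1.080400, 9.640000)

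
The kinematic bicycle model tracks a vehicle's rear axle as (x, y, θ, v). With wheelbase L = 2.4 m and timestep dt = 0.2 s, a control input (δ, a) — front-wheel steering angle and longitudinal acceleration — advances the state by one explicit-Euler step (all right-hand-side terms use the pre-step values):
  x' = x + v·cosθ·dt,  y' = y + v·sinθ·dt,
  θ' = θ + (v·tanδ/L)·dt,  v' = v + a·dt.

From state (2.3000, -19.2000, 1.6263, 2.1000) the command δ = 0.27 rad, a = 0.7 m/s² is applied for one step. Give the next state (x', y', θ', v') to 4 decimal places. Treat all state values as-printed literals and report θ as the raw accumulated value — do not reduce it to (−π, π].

x' = 2.3000 + 2.1000·cos(1.6263)·0.2 = 2.2767
y' = -19.2000 + 2.1000·sin(1.6263)·0.2 = -18.7806
θ' = 1.6263 + (2.1000/2.4)·tan(0.27)·0.2 = 1.6747
v' = 2.1000 + 0.7000·0.2 = 2.2400

(2.2767, -18.7806, 1.6747, 2.2400)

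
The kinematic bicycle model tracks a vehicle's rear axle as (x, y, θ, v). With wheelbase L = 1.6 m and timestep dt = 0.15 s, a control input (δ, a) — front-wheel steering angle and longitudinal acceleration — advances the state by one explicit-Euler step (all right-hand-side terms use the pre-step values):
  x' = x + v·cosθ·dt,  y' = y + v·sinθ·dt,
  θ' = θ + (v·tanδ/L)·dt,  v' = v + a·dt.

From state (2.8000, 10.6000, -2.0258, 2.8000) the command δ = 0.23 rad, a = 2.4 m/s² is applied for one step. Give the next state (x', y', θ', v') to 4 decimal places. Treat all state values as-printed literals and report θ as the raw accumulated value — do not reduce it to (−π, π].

(2.6154, 10.2227, -1.9643, 3.1600)

x' = 2.8000 + 2.8000·cos(-2.0258)·0.15 = 2.6154
y' = 10.6000 + 2.8000·sin(-2.0258)·0.15 = 10.2227
θ' = -2.0258 + (2.8000/1.6)·tan(0.23)·0.15 = -1.9643
v' = 2.8000 + 2.4000·0.15 = 3.1600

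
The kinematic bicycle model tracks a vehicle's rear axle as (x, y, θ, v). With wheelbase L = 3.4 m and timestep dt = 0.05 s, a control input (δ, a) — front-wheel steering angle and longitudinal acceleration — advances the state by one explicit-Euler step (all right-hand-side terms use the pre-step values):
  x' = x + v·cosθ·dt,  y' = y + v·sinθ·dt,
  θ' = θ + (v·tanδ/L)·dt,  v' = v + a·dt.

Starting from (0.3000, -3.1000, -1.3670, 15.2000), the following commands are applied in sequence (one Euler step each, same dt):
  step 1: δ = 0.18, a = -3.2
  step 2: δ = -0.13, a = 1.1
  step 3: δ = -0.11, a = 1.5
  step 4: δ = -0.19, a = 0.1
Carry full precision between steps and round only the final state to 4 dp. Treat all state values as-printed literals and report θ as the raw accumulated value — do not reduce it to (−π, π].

(0.9413, -6.0559, -1.4227, 15.1750)

after step 1 (δ=0.18, a=-3.2): (0.453815, -3.844272, -1.326324, 15.040000)
after step 2 (δ=-0.13, a=1.1): (0.635832, -4.573912, -1.355240, 15.095000)
after step 3 (δ=-0.11, a=1.5): (0.797266, -5.311195, -1.379758, 15.170000)
after step 4 (δ=-0.19, a=0.1): (0.941289, -6.055896, -1.422662, 15.175000)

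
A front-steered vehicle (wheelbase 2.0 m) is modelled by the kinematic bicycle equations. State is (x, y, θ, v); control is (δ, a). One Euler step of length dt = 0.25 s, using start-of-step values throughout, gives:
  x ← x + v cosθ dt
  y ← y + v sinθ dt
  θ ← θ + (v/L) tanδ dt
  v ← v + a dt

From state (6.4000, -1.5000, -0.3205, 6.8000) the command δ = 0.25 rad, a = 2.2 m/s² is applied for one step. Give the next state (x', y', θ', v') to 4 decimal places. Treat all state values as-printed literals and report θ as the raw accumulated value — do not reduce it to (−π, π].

x' = 6.4000 + 6.8000·cos(-0.3205)·0.25 = 8.0134
y' = -1.5000 + 6.8000·sin(-0.3205)·0.25 = -2.0356
θ' = -0.3205 + (6.8000/2.0)·tan(0.25)·0.25 = -0.1035
v' = 6.8000 + 2.2000·0.25 = 7.3500

(8.0134, -2.0356, -0.1035, 7.3500)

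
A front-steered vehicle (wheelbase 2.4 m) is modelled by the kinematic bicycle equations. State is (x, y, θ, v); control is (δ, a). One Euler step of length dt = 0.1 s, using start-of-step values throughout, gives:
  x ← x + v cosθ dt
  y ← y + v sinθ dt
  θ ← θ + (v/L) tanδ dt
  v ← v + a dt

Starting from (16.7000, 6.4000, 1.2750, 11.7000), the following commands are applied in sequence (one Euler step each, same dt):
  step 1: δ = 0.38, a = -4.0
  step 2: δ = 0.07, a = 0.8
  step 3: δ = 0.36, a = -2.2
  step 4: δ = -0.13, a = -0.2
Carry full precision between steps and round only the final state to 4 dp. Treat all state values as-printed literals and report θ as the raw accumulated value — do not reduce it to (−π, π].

(17.1095, 10.8880, 1.6204, 11.1400)

after step 1 (δ=0.38, a=-4.0): (17.041057, 7.519187, 1.469714, 11.300000)
after step 2 (δ=0.07, a=0.8): (17.155086, 8.643419, 1.502726, 11.380000)
after step 3 (δ=0.36, a=-2.2): (17.232490, 9.778784, 1.681204, 11.160000)
after step 4 (δ=-0.13, a=-0.2): (17.109526, 10.887989, 1.620411, 11.140000)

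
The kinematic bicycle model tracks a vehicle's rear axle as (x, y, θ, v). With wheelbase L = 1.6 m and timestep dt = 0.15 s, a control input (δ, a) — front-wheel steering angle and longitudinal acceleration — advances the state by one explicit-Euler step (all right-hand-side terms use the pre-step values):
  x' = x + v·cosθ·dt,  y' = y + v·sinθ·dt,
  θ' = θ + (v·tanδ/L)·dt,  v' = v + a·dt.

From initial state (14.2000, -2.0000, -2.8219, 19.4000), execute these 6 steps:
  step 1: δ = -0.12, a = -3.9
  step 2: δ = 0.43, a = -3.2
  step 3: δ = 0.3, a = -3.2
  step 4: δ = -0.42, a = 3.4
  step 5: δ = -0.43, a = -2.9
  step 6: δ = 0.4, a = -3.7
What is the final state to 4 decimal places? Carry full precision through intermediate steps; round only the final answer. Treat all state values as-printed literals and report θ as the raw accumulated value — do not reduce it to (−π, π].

after step 1 (δ=-0.12, a=-3.9): (11.437444, -2.914540, -3.041204, 18.815000)
after step 2 (δ=0.43, a=-3.2): (8.629403, -3.197387, -2.232239, 18.335000)
after step 3 (δ=0.3, a=-3.2): (6.940045, -5.367628, -1.700519, 17.855000)
after step 4 (δ=-0.42, a=3.4): (6.593589, -8.023375, -2.448040, 18.365000)
after step 5 (δ=-0.43, a=-2.9): (4.475242, -9.784413, -3.237656, 17.930000)
after step 6 (δ=0.4, a=-3.7): (1.798142, -9.526447, -2.526967, 17.375000)

(1.7981, -9.5264, -2.5270, 17.3750)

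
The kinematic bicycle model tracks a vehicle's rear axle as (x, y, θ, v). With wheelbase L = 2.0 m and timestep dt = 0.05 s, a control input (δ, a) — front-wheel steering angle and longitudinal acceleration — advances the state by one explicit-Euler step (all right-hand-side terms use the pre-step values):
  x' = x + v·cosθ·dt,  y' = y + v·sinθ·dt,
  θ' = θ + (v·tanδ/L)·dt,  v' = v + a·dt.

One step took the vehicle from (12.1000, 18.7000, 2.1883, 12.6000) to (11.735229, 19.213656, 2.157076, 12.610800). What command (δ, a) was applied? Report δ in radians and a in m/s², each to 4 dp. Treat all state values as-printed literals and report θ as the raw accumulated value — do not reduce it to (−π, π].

a = (v'−v)/dt = (0.010800)/0.05 = 0.2160
Δθ = θ'−θ = -0.031224;  (v·dt/L) = 12.6000·0.05/2.0 = 0.315000
tan δ = Δθ·L/(v·dt) = -0.099124  →  δ = -0.0988

δ = -0.0988, a = 0.2160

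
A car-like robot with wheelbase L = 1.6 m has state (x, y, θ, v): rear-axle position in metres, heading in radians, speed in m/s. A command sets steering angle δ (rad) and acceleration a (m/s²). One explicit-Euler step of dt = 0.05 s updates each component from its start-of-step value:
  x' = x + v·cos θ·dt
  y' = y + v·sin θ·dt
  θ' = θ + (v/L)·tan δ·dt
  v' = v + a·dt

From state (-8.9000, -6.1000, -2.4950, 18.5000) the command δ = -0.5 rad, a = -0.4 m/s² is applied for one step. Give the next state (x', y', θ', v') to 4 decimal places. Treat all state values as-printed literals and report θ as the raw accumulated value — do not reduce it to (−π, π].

x' = -8.9000 + 18.5000·cos(-2.4950)·0.05 = -9.6383
y' = -6.1000 + 18.5000·sin(-2.4950)·0.05 = -6.6573
θ' = -2.4950 + (18.5000/1.6)·tan(-0.5)·0.05 = -2.8108
v' = 18.5000 − 0.4000·0.05 = 18.4800

(-9.6383, -6.6573, -2.8108, 18.4800)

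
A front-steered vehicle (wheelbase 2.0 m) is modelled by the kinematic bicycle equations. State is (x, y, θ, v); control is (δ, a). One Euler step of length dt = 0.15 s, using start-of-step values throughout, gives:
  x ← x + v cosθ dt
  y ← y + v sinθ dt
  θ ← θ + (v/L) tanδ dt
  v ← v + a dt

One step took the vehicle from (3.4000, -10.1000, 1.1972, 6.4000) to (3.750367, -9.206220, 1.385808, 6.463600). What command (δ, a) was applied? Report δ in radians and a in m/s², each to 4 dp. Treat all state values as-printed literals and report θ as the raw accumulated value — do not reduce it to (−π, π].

a = (v'−v)/dt = (0.063600)/0.15 = 0.4240
Δθ = θ'−θ = 0.188608;  (v·dt/L) = 6.4000·0.15/2.0 = 0.480000
tan δ = Δθ·L/(v·dt) = 0.392933  →  δ = 0.3744

δ = 0.3744, a = 0.4240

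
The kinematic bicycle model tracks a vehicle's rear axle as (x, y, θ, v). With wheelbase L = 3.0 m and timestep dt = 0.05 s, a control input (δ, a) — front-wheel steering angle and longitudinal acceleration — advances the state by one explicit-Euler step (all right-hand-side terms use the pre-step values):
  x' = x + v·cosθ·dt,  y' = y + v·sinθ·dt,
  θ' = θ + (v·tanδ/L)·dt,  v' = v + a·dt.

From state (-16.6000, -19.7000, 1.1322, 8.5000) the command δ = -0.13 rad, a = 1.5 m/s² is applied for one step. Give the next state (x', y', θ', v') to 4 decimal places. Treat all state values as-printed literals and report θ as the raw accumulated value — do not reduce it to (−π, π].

x' = -16.6000 + 8.5000·cos(1.1322)·0.05 = -16.4195
y' = -19.7000 + 8.5000·sin(1.1322)·0.05 = -19.3152
θ' = 1.1322 + (8.5000/3.0)·tan(-0.13)·0.05 = 1.1137
v' = 8.5000 + 1.5000·0.05 = 8.5750

(-16.4195, -19.3152, 1.1137, 8.5750)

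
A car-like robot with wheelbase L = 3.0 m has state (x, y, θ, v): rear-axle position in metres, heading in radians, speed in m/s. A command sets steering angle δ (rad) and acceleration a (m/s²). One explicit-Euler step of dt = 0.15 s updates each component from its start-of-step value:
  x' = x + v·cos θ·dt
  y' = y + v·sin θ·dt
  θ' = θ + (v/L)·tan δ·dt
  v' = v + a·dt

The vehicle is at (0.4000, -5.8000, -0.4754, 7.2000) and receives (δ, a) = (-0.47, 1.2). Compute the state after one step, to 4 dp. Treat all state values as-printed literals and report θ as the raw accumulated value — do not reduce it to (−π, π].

x' = 0.4000 + 7.2000·cos(-0.4754)·0.15 = 1.3602
y' = -5.8000 + 7.2000·sin(-0.4754)·0.15 = -6.2943
θ' = -0.4754 + (7.2000/3.0)·tan(-0.47)·0.15 = -0.6583
v' = 7.2000 + 1.2000·0.15 = 7.3800

(1.3602, -6.2943, -0.6583, 7.3800)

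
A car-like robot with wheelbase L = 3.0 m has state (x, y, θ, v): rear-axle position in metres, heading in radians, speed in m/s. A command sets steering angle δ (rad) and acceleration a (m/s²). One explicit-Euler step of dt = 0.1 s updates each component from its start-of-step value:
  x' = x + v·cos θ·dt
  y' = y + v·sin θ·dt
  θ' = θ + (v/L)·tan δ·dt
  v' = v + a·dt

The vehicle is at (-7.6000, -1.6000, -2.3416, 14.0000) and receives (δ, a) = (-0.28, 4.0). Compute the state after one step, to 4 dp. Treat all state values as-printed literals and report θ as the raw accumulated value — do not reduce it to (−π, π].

(-8.5754, -2.6043, -2.4758, 14.4000)

x' = -7.6000 + 14.0000·cos(-2.3416)·0.1 = -8.5754
y' = -1.6000 + 14.0000·sin(-2.3416)·0.1 = -2.6043
θ' = -2.3416 + (14.0000/3.0)·tan(-0.28)·0.1 = -2.4758
v' = 14.0000 + 4.0000·0.1 = 14.4000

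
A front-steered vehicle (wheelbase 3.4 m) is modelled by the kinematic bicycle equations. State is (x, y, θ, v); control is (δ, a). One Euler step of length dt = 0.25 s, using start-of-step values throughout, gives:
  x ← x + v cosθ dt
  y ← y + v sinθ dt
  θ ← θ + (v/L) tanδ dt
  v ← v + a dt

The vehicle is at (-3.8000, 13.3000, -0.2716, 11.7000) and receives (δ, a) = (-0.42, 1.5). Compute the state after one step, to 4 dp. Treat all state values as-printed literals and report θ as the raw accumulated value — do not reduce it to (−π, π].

(-0.9822, 12.5153, -0.6558, 12.0750)

x' = -3.8000 + 11.7000·cos(-0.2716)·0.25 = -0.9822
y' = 13.3000 + 11.7000·sin(-0.2716)·0.25 = 12.5153
θ' = -0.2716 + (11.7000/3.4)·tan(-0.42)·0.25 = -0.6558
v' = 11.7000 + 1.5000·0.25 = 12.0750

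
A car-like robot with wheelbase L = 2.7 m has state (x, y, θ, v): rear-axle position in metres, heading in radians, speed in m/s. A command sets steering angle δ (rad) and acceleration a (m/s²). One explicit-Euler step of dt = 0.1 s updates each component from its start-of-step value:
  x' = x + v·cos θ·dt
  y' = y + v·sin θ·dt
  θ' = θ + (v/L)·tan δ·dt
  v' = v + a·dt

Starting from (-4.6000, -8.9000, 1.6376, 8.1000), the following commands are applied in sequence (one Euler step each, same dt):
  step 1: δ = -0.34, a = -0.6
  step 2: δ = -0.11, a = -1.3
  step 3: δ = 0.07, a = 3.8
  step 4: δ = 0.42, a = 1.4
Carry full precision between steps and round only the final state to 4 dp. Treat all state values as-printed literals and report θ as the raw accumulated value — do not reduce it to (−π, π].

(-4.5226, -5.6716, 1.6562, 8.4300)

after step 1 (δ=-0.34, a=-0.6): (-4.654071, -8.091807, 1.531479, 8.040000)
after step 2 (δ=-0.11, a=-1.3): (-4.622468, -7.288428, 1.498591, 7.910000)
after step 3 (δ=0.07, a=3.8): (-4.565403, -6.499489, 1.519132, 8.290000)
after step 4 (δ=0.42, a=1.4): (-4.522592, -5.671595, 1.656246, 8.430000)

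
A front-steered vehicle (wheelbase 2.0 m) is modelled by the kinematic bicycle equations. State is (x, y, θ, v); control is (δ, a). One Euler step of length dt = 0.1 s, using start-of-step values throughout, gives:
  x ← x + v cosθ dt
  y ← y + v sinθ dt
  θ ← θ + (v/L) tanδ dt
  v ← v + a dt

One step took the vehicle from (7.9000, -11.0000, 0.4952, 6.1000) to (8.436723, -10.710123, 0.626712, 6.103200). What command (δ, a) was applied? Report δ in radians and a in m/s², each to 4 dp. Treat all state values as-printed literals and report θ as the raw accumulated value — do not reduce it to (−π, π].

a = (v'−v)/dt = (0.003200)/0.1 = 0.0320
Δθ = θ'−θ = 0.131512;  (v·dt/L) = 6.1000·0.1/2.0 = 0.305000
tan δ = Δθ·L/(v·dt) = 0.431187  →  δ = 0.4071

δ = 0.4071, a = 0.0320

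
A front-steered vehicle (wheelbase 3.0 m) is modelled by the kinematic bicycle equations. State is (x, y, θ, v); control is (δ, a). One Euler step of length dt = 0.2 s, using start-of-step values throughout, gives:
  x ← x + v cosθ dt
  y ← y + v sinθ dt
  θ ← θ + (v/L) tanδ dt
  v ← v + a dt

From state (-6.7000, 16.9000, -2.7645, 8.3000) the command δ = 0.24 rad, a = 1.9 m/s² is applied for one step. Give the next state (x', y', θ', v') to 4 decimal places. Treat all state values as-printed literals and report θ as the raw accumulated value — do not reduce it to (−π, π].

(-8.2434, 16.2888, -2.6291, 8.6800)

x' = -6.7000 + 8.3000·cos(-2.7645)·0.2 = -8.2434
y' = 16.9000 + 8.3000·sin(-2.7645)·0.2 = 16.2888
θ' = -2.7645 + (8.3000/3.0)·tan(0.24)·0.2 = -2.6291
v' = 8.3000 + 1.9000·0.2 = 8.6800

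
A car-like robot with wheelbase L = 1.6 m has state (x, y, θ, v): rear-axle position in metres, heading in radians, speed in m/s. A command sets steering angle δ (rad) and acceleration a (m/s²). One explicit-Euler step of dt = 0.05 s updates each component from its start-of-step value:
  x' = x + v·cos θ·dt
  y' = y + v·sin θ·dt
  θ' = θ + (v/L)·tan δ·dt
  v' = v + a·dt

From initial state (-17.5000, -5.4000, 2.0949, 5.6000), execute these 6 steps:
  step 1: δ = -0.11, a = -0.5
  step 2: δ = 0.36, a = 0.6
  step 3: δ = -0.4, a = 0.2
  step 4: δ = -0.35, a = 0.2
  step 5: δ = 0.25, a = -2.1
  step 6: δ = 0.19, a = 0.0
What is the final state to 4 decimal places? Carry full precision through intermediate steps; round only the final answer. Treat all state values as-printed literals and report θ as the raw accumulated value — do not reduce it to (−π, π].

(-18.3045, -3.9303, 2.0811, 5.5200)

after step 1 (δ=-0.11, a=-0.5): (-17.640122, -5.157584, 2.075572, 5.575000)
after step 2 (δ=0.36, a=0.6): (-17.774929, -4.913598, 2.141148, 5.605000)
after step 3 (δ=-0.4, a=0.2): (-17.926244, -4.677709, 2.067094, 5.615000)
after step 4 (δ=-0.35, a=0.2): (-18.059929, -4.430831, 2.003042, 5.625000)
after step 5 (δ=0.25, a=-2.1): (-18.177748, -4.175448, 2.047927, 5.520000)
after step 6 (δ=0.19, a=0.0): (-18.304496, -3.930273, 2.081102, 5.520000)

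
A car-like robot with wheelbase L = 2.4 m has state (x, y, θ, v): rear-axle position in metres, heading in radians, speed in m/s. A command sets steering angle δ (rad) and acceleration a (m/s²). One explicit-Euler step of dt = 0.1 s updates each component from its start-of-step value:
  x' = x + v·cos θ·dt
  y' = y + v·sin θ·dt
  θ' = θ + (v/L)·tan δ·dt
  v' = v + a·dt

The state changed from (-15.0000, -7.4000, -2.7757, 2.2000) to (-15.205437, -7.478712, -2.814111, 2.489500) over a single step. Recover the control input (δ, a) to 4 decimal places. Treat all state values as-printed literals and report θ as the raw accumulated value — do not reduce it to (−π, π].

δ = -0.3968, a = 2.8950

a = (v'−v)/dt = (0.289500)/0.1 = 2.8950
Δθ = θ'−θ = -0.038411;  (v·dt/L) = 2.2000·0.1/2.4 = 0.091667
tan δ = Δθ·L/(v·dt) = -0.419029  →  δ = -0.3968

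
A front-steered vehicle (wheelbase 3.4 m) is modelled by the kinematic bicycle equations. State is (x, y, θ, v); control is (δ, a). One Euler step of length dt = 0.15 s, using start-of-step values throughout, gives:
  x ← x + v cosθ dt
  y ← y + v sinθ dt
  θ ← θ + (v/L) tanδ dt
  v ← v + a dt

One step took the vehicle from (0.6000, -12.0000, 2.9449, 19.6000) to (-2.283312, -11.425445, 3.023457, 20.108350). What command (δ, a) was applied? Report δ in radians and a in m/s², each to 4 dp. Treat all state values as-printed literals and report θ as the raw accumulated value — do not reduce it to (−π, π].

a = (v'−v)/dt = (0.508350)/0.15 = 3.3890
Δθ = θ'−θ = 0.078557;  (v·dt/L) = 19.6000·0.15/3.4 = 0.864706
tan δ = Δθ·L/(v·dt) = 0.090848  →  δ = 0.0906

δ = 0.0906, a = 3.3890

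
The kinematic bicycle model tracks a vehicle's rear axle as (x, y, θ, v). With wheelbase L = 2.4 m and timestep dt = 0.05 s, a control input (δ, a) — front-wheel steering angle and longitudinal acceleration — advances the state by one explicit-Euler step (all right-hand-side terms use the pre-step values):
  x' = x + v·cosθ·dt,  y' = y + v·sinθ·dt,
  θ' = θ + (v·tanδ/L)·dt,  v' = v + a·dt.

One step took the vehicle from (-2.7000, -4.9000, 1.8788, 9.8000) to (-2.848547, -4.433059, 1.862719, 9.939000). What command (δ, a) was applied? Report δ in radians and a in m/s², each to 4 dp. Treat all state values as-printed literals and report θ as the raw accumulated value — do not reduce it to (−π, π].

a = (v'−v)/dt = (0.139000)/0.05 = 2.7800
Δθ = θ'−θ = -0.016081;  (v·dt/L) = 9.8000·0.05/2.4 = 0.204167
tan δ = Δθ·L/(v·dt) = -0.078764  →  δ = -0.0786

δ = -0.0786, a = 2.7800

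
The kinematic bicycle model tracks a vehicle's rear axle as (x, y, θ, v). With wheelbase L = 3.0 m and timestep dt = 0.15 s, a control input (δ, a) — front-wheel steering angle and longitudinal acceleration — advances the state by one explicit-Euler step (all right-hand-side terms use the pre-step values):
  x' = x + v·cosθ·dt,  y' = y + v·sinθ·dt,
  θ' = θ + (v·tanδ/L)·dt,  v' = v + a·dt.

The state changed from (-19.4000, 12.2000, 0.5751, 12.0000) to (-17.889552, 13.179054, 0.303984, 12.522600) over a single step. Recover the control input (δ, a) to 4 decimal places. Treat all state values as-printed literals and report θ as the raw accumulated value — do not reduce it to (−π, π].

a = (v'−v)/dt = (0.522600)/0.15 = 3.4840
Δθ = θ'−θ = -0.271116;  (v·dt/L) = 12.0000·0.15/3.0 = 0.600000
tan δ = Δθ·L/(v·dt) = -0.451860  →  δ = -0.4244

δ = -0.4244, a = 3.4840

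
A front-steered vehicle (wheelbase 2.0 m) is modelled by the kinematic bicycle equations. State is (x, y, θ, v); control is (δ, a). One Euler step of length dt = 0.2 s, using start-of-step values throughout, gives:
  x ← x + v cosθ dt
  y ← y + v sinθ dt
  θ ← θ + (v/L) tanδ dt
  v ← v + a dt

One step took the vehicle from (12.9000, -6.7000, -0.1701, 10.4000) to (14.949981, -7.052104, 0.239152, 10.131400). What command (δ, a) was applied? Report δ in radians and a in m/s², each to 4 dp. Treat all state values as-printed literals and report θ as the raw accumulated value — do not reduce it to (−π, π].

a = (v'−v)/dt = (-0.268600)/0.2 = -1.3430
Δθ = θ'−θ = 0.409252;  (v·dt/L) = 10.4000·0.2/2.0 = 1.040000
tan δ = Δθ·L/(v·dt) = 0.393512  →  δ = 0.3749

δ = 0.3749, a = -1.3430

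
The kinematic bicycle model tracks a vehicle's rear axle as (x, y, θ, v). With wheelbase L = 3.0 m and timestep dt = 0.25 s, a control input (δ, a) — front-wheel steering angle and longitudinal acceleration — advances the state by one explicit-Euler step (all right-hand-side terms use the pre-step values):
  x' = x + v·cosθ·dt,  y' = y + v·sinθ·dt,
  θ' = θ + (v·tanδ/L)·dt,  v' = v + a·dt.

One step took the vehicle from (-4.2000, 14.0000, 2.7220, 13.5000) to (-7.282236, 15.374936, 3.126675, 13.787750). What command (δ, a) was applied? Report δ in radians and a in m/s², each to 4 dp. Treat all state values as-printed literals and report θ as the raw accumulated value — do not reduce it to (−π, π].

δ = 0.3453, a = 1.1510

a = (v'−v)/dt = (0.287750)/0.25 = 1.1510
Δθ = θ'−θ = 0.404675;  (v·dt/L) = 13.5000·0.25/3.0 = 1.125000
tan δ = Δθ·L/(v·dt) = 0.359711  →  δ = 0.3453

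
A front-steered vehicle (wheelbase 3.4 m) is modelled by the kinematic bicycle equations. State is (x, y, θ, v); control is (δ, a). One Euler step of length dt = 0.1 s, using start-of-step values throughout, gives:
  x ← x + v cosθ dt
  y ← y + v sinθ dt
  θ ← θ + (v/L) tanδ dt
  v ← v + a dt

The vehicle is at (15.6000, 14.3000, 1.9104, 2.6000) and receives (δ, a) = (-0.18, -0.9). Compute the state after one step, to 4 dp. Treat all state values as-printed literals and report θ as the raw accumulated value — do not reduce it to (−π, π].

(15.5134, 14.5452, 1.8965, 2.5100)

x' = 15.6000 + 2.6000·cos(1.9104)·0.1 = 15.5134
y' = 14.3000 + 2.6000·sin(1.9104)·0.1 = 14.5452
θ' = 1.9104 + (2.6000/3.4)·tan(-0.18)·0.1 = 1.8965
v' = 2.6000 − 0.9000·0.1 = 2.5100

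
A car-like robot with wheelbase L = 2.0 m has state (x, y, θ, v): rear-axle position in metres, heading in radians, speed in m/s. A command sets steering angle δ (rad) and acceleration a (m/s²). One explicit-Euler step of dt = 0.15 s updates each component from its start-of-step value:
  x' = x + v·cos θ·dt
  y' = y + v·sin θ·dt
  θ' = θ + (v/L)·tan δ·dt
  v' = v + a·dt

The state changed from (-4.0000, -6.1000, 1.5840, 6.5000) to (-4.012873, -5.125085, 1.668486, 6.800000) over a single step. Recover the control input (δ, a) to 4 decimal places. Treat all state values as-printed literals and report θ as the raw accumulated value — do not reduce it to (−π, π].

δ = 0.1716, a = 2.0000

a = (v'−v)/dt = (0.300000)/0.15 = 2.0000
Δθ = θ'−θ = 0.084486;  (v·dt/L) = 6.5000·0.15/2.0 = 0.487500
tan δ = Δθ·L/(v·dt) = 0.173305  →  δ = 0.1716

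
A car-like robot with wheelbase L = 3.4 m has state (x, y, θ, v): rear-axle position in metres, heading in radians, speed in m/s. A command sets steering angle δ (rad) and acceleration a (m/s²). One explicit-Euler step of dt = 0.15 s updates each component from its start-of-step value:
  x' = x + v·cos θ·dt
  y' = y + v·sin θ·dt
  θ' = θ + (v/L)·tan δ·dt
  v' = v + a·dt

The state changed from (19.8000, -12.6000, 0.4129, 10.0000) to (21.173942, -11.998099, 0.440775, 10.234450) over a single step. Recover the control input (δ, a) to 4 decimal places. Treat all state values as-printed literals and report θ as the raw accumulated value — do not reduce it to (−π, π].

δ = 0.0631, a = 1.5630

a = (v'−v)/dt = (0.234450)/0.15 = 1.5630
Δθ = θ'−θ = 0.027875;  (v·dt/L) = 10.0000·0.15/3.4 = 0.441176
tan δ = Δθ·L/(v·dt) = 0.063183  →  δ = 0.0631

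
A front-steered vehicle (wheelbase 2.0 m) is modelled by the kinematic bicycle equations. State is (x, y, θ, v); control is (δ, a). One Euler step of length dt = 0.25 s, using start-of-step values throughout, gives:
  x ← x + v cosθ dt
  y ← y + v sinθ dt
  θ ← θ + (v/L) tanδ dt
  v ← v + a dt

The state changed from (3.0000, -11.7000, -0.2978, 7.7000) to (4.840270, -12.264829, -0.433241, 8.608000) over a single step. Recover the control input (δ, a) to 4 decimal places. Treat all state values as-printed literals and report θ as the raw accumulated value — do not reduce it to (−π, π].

a = (v'−v)/dt = (0.908000)/0.25 = 3.6320
Δθ = θ'−θ = -0.135441;  (v·dt/L) = 7.7000·0.25/2.0 = 0.962500
tan δ = Δθ·L/(v·dt) = -0.140718  →  δ = -0.1398

δ = -0.1398, a = 3.6320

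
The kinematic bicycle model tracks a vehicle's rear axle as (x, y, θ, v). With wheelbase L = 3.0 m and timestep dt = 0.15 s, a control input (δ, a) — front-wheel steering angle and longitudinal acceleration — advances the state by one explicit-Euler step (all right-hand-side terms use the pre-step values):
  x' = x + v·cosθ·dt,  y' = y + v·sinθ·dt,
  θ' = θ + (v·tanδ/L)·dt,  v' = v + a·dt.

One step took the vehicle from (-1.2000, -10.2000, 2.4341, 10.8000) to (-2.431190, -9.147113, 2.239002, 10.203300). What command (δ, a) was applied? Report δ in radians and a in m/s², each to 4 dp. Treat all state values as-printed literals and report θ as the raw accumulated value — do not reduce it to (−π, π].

a = (v'−v)/dt = (-0.596700)/0.15 = -3.9780
Δθ = θ'−θ = -0.195098;  (v·dt/L) = 10.8000·0.15/3.0 = 0.540000
tan δ = Δθ·L/(v·dt) = -0.361293  →  δ = -0.3467

δ = -0.3467, a = -3.9780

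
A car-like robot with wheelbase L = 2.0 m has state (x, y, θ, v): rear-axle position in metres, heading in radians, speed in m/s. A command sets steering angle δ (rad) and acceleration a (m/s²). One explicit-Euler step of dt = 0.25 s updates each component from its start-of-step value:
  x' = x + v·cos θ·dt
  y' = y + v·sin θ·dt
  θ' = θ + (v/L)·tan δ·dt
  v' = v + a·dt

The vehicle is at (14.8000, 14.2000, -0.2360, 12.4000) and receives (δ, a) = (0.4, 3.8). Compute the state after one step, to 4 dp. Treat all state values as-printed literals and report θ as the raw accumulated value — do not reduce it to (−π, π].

x' = 14.8000 + 12.4000·cos(-0.2360)·0.25 = 17.8141
y' = 14.2000 + 12.4000·sin(-0.2360)·0.25 = 13.4752
θ' = -0.2360 + (12.4000/2.0)·tan(0.4)·0.25 = 0.4193
v' = 12.4000 + 3.8000·0.25 = 13.3500

(17.8141, 13.4752, 0.4193, 13.3500)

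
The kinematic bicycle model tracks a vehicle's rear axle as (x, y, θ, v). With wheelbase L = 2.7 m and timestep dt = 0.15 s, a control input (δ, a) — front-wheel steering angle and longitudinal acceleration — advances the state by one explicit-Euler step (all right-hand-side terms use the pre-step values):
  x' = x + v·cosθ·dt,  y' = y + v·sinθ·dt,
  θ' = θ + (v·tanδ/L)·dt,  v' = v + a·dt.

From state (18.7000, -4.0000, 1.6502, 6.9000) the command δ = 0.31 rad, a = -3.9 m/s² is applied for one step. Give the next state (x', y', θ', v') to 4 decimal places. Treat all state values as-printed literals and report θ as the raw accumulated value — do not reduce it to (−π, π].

x' = 18.7000 + 6.9000·cos(1.6502)·0.15 = 18.6179
y' = -4.0000 + 6.9000·sin(1.6502)·0.15 = -2.9683
θ' = 1.6502 + (6.9000/2.7)·tan(0.31)·0.15 = 1.7730
v' = 6.9000 − 3.9000·0.15 = 6.3150

(18.6179, -2.9683, 1.7730, 6.3150)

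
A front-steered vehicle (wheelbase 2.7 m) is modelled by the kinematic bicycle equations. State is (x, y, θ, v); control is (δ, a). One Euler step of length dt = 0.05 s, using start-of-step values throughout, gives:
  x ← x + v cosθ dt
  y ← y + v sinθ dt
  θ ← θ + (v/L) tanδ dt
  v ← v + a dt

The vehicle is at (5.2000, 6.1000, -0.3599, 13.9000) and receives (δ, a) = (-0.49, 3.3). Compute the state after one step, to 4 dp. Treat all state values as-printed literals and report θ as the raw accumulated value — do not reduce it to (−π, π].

x' = 5.2000 + 13.9000·cos(-0.3599)·0.05 = 5.8505
y' = 6.1000 + 13.9000·sin(-0.3599)·0.05 = 5.8552
θ' = -0.3599 + (13.9000/2.7)·tan(-0.49)·0.05 = -0.4972
v' = 13.9000 + 3.3000·0.05 = 14.0650

(5.8505, 5.8552, -0.4972, 14.0650)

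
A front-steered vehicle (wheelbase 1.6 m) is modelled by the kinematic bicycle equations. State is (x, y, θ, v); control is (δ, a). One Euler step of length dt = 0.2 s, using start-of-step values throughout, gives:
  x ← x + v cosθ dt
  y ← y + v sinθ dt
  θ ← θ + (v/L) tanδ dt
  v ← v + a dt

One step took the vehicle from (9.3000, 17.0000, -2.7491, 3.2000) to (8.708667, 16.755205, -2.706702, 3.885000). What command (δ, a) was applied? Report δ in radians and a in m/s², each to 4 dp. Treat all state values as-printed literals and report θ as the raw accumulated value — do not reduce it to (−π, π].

a = (v'−v)/dt = (0.685000)/0.2 = 3.4250
Δθ = θ'−θ = 0.042398;  (v·dt/L) = 3.2000·0.2/1.6 = 0.400000
tan δ = Δθ·L/(v·dt) = 0.105995  →  δ = 0.1056

δ = 0.1056, a = 3.4250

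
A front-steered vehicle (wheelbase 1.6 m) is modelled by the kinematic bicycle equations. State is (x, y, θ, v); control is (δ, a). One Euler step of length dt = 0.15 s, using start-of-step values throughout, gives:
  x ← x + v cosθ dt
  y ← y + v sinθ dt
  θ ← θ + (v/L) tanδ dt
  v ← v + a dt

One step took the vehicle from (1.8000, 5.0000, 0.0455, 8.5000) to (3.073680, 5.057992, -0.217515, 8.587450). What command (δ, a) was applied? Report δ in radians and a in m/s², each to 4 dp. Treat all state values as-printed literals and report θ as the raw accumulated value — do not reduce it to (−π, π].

a = (v'−v)/dt = (0.087450)/0.15 = 0.5830
Δθ = θ'−θ = -0.263015;  (v·dt/L) = 8.5000·0.15/1.6 = 0.796875
tan δ = Δθ·L/(v·dt) = -0.330058  →  δ = -0.3188

δ = -0.3188, a = 0.5830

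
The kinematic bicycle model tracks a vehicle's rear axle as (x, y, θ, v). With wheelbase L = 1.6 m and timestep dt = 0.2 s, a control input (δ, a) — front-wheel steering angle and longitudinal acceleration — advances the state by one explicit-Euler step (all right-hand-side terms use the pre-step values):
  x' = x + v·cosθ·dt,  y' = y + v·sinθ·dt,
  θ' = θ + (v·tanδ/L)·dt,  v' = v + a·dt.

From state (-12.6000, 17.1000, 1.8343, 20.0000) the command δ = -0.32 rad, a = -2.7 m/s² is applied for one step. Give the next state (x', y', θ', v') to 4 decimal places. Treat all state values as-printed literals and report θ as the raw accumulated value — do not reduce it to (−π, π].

x' = -12.6000 + 20.0000·cos(1.8343)·0.2 = -13.6419
y' = 17.1000 + 20.0000·sin(1.8343)·0.2 = 20.9619
θ' = 1.8343 + (20.0000/1.6)·tan(-0.32)·0.2 = 1.0058
v' = 20.0000 − 2.7000·0.2 = 19.4600

(-13.6419, 20.9619, 1.0058, 19.4600)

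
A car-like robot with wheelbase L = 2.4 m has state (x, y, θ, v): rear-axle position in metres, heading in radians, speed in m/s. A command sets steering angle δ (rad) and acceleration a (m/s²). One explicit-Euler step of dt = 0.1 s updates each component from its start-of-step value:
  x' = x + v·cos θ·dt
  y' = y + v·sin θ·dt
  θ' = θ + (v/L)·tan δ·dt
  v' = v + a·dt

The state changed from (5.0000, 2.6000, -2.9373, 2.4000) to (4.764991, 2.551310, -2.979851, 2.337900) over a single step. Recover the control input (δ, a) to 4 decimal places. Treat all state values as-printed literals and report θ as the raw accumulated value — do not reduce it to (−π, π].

δ = -0.4023, a = -0.6210

a = (v'−v)/dt = (-0.062100)/0.1 = -0.6210
Δθ = θ'−θ = -0.042551;  (v·dt/L) = 2.4000·0.1/2.4 = 0.100000
tan δ = Δθ·L/(v·dt) = -0.425510  →  δ = -0.4023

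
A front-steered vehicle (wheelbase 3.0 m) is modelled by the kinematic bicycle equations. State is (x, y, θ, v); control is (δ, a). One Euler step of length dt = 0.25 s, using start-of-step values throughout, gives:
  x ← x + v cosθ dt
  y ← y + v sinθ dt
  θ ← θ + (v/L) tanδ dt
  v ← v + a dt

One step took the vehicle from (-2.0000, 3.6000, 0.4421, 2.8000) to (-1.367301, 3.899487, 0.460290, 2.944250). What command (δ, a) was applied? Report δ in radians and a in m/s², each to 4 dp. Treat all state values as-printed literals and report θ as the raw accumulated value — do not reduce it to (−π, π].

δ = 0.0778, a = 0.5770

a = (v'−v)/dt = (0.144250)/0.25 = 0.5770
Δθ = θ'−θ = 0.018190;  (v·dt/L) = 2.8000·0.25/3.0 = 0.233333
tan δ = Δθ·L/(v·dt) = 0.077957  →  δ = 0.0778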